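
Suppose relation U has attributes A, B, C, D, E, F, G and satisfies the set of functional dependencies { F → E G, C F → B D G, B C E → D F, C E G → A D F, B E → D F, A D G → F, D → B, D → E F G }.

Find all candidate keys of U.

{C, D}, {C, F}, {B, C, E}, {C, E, G}

Attribute C never appears on the right-hand side of any dependency, so C must belong to every candidate key.
{C}⁺ = {C}, which is not all of the schema, so we must add further attributes.
{C, D}⁺: D→B adds B; D→EFG adds E, F, G; CEG→ADF adds A → {A, B, C, D, E, F, G}. Minimal: {D}⁺ = {B, D, E, F, G}; {C}⁺ = {C} — none reach the full schema.
{C, F}⁺: F→EG adds E, G; CF→BDG adds B, D; CEG→ADF adds A → {A, B, C, D, E, F, G}. Minimal: {F}⁺ = {E, F, G}; {C}⁺ = {C} — none reach the full schema.
{B, C, E}⁺: BCE→DF adds D, F; D→EFG adds G; CEG→ADF adds A → {A, B, C, D, E, F, G}. Minimal: {C, E}⁺ = {C, E}; {B, E}⁺ = {B, D, E, F, G}; {B, C}⁺ = {B, C} — none reach the full schema.
{C, E, G}⁺: CEG→ADF adds A, D, F; D→B adds B → {A, B, C, D, E, F, G}. Minimal: {E, G}⁺ = {E, G}; {C, G}⁺ = {C, G}; {C, E}⁺ = {C, E} — none reach the full schema.
Any other superkey contains one of these as a subset, so there are no further candidate keys.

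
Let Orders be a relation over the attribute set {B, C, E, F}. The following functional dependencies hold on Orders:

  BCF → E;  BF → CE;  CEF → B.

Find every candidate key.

Attribute F never appears on the right-hand side of any dependency, so F must belong to every candidate key.
{F}⁺ = {F}, which is not all of the schema, so we must add further attributes.
{B, F}⁺: BF→CE adds C, E → {B, C, E, F}. Minimal: {F}⁺ = {F}; {B}⁺ = {B} — none reach the full schema.
{C, E, F}⁺: CEF→B adds B → {B, C, E, F}. Minimal: {E, F}⁺ = {E, F}; {C, F}⁺ = {C, F}; {C, E}⁺ = {C, E} — none reach the full schema.
Any other superkey contains one of these as a subset, so there are no further candidate keys.

(B, F); (C, E, F)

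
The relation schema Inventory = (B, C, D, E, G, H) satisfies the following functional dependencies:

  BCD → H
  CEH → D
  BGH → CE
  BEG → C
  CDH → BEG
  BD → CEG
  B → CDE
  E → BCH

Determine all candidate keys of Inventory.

(B), (E), (C, D, H)

{B}⁺: B→CDE adds C, D, E; E→BCH adds H; CDH→BEG adds G → {B, C, D, E, G, H}.
{E}⁺: E→BCH adds B, C, H; CEH→D adds D; CDH→BEG adds G → {B, C, D, E, G, H}.
{C, D, H}⁺: CDH→BEG adds B, E, G → {B, C, D, E, G, H}. Minimal: {D, H}⁺ = {D, H}; {C, H}⁺ = {C, H}; {C, D}⁺ = {C, D} — none reach the full schema.
Any other superkey contains one of these as a subset, so there are no further candidate keys.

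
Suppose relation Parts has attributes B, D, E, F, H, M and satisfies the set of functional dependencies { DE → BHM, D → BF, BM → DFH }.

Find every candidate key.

Attribute E never appears on the right-hand side of any dependency, so E must belong to every candidate key.
{E}⁺ = {E}, which is not all of the schema, so we must add further attributes.
{D, E}⁺: DE→BHM adds B, H, M; D→BF adds F → {B, D, E, F, H, M}.
{B, E, M}⁺: BM→DFH adds D, F, H → {B, D, E, F, H, M}.

{D, E}; {B, E, M}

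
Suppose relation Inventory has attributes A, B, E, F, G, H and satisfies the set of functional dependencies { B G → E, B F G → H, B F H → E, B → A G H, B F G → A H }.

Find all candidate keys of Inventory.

Attributes B, F never appear on any right-hand side, so every candidate key must contain {B, F}.
{B, F}⁺ = {A, B, E, F, G, H}, which is all of the schema, so {B, F} is the only candidate key.

(B, F)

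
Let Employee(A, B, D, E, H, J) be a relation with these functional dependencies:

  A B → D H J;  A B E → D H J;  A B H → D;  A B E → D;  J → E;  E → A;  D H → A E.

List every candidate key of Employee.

AB, BE, BJ, BDH

Attribute B never appears on the right-hand side of any dependency, so B must belong to every candidate key.
{B}⁺ = {B}, which is not all of the schema, so we must add further attributes.
{A, B}⁺: AB→DHJ adds D, H, J; J→E adds E → {A, B, D, E, H, J}. Minimal: {B}⁺ = {B}; {A}⁺ = {A} — none reach the full schema.
{B, E}⁺: E→A adds A; AB→DHJ adds D, H, J → {A, B, D, E, H, J}. Minimal: {E}⁺ = {A, E}; {B}⁺ = {B} — none reach the full schema.
{B, J}⁺: J→E adds E; E→A adds A; AB→DHJ adds D, H → {A, B, D, E, H, J}. Minimal: {J}⁺ = {A, E, J}; {B}⁺ = {B} — none reach the full schema.
{B, D, H}⁺: DH→AE adds A, E; AB→DHJ adds J → {A, B, D, E, H, J}. Minimal: {D, H}⁺ = {A, D, E, H}; {B, H}⁺ = {B, H}; {B, D}⁺ = {B, D} — none reach the full schema.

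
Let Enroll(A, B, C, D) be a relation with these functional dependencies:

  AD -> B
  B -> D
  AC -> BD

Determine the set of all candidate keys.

Attributes A, C never appear on any right-hand side, so every candidate key must contain {A, C}.
{A, C}⁺ = {A, B, C, D}, which is all of the schema, so {A, C} is the only candidate key.

{A, C}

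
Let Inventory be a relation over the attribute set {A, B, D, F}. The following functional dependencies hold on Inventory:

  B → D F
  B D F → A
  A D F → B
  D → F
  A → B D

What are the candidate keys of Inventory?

{A}; {B}

{A}⁺: A→BD adds B, D; B→DF adds F → {A, B, D, F}.
{B}⁺: B→DF adds D, F; BDF→A adds A → {A, B, D, F}.
Any other superkey contains one of these as a subset, so there are no further candidate keys.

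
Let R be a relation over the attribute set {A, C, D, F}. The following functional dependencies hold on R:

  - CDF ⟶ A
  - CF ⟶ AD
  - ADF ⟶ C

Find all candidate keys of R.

CF; ADF

Attribute F never appears on the right-hand side of any dependency, so F must belong to every candidate key.
{F}⁺ = {F}, which is not all of the schema, so we must add further attributes.
{C, F}⁺: CF→AD adds A, D → {A, C, D, F}. Minimal: {F}⁺ = {F}; {C}⁺ = {C} — none reach the full schema.
{A, D, F}⁺: ADF→C adds C → {A, C, D, F}. Minimal: {D, F}⁺ = {D, F}; {A, F}⁺ = {A, F}; {A, D}⁺ = {A, D} — none reach the full schema.
Any other superkey contains one of these as a subset, so there are no further candidate keys.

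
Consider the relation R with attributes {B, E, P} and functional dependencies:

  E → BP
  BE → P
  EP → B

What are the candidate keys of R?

{E}⁺: E→BP adds B, P → {B, E, P}.
No other minimal superkey exists.

{E}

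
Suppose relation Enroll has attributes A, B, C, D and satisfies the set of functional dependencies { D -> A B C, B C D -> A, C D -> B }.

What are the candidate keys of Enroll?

Attribute D never appears on the right-hand side of any dependency, so D must belong to every candidate key.
{D}⁺ = {A, B, C, D}, which is all of the schema, so {D} is the only candidate key.

D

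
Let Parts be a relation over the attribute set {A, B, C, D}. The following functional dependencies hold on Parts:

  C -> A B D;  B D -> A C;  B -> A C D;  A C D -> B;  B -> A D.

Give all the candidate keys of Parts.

{B}⁺: B→ACD adds A, C, D → {A, B, C, D}.
{C}⁺: C→ABD adds A, B, D → {A, B, C, D}.

{B}; {C}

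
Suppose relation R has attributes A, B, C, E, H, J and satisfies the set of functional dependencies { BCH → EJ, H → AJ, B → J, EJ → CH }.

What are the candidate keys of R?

{B, E}, {B, C, H}

Attribute B never appears on the right-hand side of any dependency, so B must belong to every candidate key.
{B}⁺ = {B, J}, which is not all of the schema, so we must add further attributes.
{B, E}⁺: B→J adds J; EJ→CH adds C, H; H→AJ adds A → {A, B, C, E, H, J}. Minimal: {E}⁺ = {E}; {B}⁺ = {B, J} — none reach the full schema.
{B, C, H}⁺: BCH→EJ adds E, J; H→AJ adds A → {A, B, C, E, H, J}. Minimal: {C, H}⁺ = {A, C, H, J}; {B, H}⁺ = {A, B, H, J}; {B, C}⁺ = {B, C, J} — none reach the full schema.
Any other superkey contains one of these as a subset, so there are no further candidate keys.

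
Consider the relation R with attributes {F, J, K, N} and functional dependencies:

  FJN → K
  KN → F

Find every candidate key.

(F, J, N), (J, K, N)

Attributes J, N never appear on any right-hand side, so every candidate key must contain {J, N}.
{J, N}⁺ = {J, N}, which is not all of the schema, so we must add further attributes.
{F, J, N}⁺: FJN→K adds K → {F, J, K, N}. Minimal: {J, N}⁺ = {J, N}; {F, N}⁺ = {F, N}; {F, J}⁺ = {F, J} — none reach the full schema.
{J, K, N}⁺: KN→F adds F → {F, J, K, N}. Minimal: {K, N}⁺ = {F, K, N}; {J, N}⁺ = {J, N}; {J, K}⁺ = {J, K} — none reach the full schema.
Any other superkey contains one of these as a subset, so there are no further candidate keys.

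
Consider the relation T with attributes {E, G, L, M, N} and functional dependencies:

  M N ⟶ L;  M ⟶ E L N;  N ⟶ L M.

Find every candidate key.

{G, M}; {G, N}

Attribute G never appears on the right-hand side of any dependency, so G must belong to every candidate key.
{G}⁺ = {G}, which is not all of the schema, so we must add further attributes.
{G, M}⁺: M→ELN adds E, L, N → {E, G, L, M, N}. Minimal: {M}⁺ = {E, L, M, N}; {G}⁺ = {G} — none reach the full schema.
{G, N}⁺: N→LM adds L, M; M→ELN adds E → {E, G, L, M, N}. Minimal: {N}⁺ = {E, L, M, N}; {G}⁺ = {G} — none reach the full schema.
Any other superkey contains one of these as a subset, so there are no further candidate keys.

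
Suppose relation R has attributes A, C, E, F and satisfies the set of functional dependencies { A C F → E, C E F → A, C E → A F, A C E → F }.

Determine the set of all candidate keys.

Attribute C never appears on the right-hand side of any dependency, so C must belong to every candidate key.
{C}⁺ = {C}, which is not all of the schema, so we must add further attributes.
{C, E}⁺: CE→AF adds A, F → {A, C, E, F}. Minimal: {E}⁺ = {E}; {C}⁺ = {C} — none reach the full schema.
{A, C, F}⁺: ACF→E adds E → {A, C, E, F}. Minimal: {C, F}⁺ = {C, F}; {A, F}⁺ = {A, F}; {A, C}⁺ = {A, C} — none reach the full schema.
Any other superkey contains one of these as a subset, so there are no further candidate keys.

{C, E}; {A, C, F}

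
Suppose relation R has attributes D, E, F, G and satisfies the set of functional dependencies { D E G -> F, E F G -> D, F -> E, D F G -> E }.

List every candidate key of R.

FG, DEG

Attribute G never appears on the right-hand side of any dependency, so G must belong to every candidate key.
{G}⁺ = {G}, which is not all of the schema, so we must add further attributes.
{F, G}⁺: F→E adds E; EFG→D adds D → {D, E, F, G}.
{D, E, G}⁺: DEG→F adds F → {D, E, F, G}.
Any other superkey contains one of these as a subset, so there are no further candidate keys.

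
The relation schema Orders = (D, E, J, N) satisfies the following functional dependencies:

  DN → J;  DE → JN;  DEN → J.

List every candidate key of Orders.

DE

{D, E}⁺: DE→JN adds J, N → {D, E, J, N}. Minimal: {E}⁺ = {E}; {D}⁺ = {D} — none reach the full schema.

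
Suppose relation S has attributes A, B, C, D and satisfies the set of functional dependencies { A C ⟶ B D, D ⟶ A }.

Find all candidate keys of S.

Attribute C never appears on the right-hand side of any dependency, so C must belong to every candidate key.
{C}⁺ = {C}, which is not all of the schema, so we must add further attributes.
{A, C}⁺: AC→BD adds B, D → {A, B, C, D}. Minimal: {C}⁺ = {C}; {A}⁺ = {A} — none reach the full schema.
{C, D}⁺: D→A adds A; AC→BD adds B → {A, B, C, D}. Minimal: {D}⁺ = {A, D}; {C}⁺ = {C} — none reach the full schema.

{A, C}, {C, D}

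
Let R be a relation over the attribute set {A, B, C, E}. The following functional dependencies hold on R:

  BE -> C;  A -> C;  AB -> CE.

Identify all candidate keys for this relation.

{A, B}

Attributes A, B never appear on any right-hand side, so every candidate key must contain {A, B}.
{A, B}⁺ = {A, B, C, E}, which is all of the schema, so {A, B} is the only candidate key.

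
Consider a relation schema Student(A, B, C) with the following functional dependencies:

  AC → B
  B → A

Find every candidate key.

Attribute C never appears on the right-hand side of any dependency, so C must belong to every candidate key.
{C}⁺ = {C}, which is not all of the schema, so we must add further attributes.
{A, C}⁺: AC→B adds B → {A, B, C}. Minimal: {C}⁺ = {C}; {A}⁺ = {A} — none reach the full schema.
{B, C}⁺: B→A adds A → {A, B, C}. Minimal: {C}⁺ = {C}; {B}⁺ = {A, B} — none reach the full schema.
Any other superkey contains one of these as a subset, so there are no further candidate keys.

(A, C), (B, C)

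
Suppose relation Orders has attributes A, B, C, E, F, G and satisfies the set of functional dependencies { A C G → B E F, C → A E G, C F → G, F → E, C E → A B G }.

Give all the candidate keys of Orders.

{C}

Attribute C never appears on the right-hand side of any dependency, so C must belong to every candidate key.
{C}⁺ = {A, B, C, E, F, G}, which is all of the schema, so {C} is the only candidate key.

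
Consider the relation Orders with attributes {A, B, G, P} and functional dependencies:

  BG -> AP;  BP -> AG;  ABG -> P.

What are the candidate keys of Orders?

Attribute B never appears on the right-hand side of any dependency, so B must belong to every candidate key.
{B}⁺ = {B}, which is not all of the schema, so we must add further attributes.
{B, G}⁺: BG→AP adds A, P → {A, B, G, P}. Minimal: {G}⁺ = {G}; {B}⁺ = {B} — none reach the full schema.
{B, P}⁺: BP→AG adds A, G → {A, B, G, P}. Minimal: {P}⁺ = {P}; {B}⁺ = {B} — none reach the full schema.

{B, G}, {B, P}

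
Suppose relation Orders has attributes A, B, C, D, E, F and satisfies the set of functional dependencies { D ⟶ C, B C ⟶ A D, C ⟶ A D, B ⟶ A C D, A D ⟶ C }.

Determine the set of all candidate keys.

(B, E, F)

{B, E, F}⁺: B→ACD adds A, C, D → {A, B, C, D, E, F}. Minimal: {E, F}⁺ = {E, F}; {B, F}⁺ = {A, B, C, D, F}; {B, E}⁺ = {A, B, C, D, E} — none reach the full schema.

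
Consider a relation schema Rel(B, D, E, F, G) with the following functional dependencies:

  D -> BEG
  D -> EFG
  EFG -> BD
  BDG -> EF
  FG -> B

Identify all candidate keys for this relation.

D; EFG

{D}⁺: D→BEG adds B, E, G; D→EFG adds F → {B, D, E, F, G}.
{E, F, G}⁺: EFG→BD adds B, D → {B, D, E, F, G}. Minimal: {F, G}⁺ = {B, F, G}; {E, G}⁺ = {E, G}; {E, F}⁺ = {E, F} — none reach the full schema.
Any other superkey contains one of these as a subset, so there are no further candidate keys.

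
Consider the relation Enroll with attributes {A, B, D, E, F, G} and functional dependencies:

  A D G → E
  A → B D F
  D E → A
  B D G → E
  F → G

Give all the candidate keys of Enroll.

(A), (D, E), (B, D, F), (B, D, G)

{A}⁺: A→BDF adds B, D, F; F→G adds G; ADG→E adds E → {A, B, D, E, F, G}.
{D, E}⁺: DE→A adds A; A→BDF adds B, F; F→G adds G → {A, B, D, E, F, G}. Minimal: {E}⁺ = {E}; {D}⁺ = {D} — none reach the full schema.
{B, D, F}⁺: F→G adds G; BDG→E adds E; DE→A adds A → {A, B, D, E, F, G}. Minimal: {D, F}⁺ = {D, F, G}; {B, F}⁺ = {B, F, G}; {B, D}⁺ = {B, D} — none reach the full schema.
{B, D, G}⁺: BDG→E adds E; DE→A adds A; A→BDF adds F → {A, B, D, E, F, G}. Minimal: {D, G}⁺ = {D, G}; {B, G}⁺ = {B, G}; {B, D}⁺ = {B, D} — none reach the full schema.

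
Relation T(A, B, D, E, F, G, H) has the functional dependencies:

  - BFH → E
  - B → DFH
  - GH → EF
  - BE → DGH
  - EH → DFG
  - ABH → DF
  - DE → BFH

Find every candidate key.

(A, B), (A, D, E), (A, E, H), (A, G, H)

Attribute A never appears on the right-hand side of any dependency, so A must belong to every candidate key.
{A}⁺ = {A}, which is not all of the schema, so we must add further attributes.
{A, B}⁺: B→DFH adds D, F, H; BFH→E adds E; BE→DGH adds G → {A, B, D, E, F, G, H}. Minimal: {B}⁺ = {B, D, E, F, G, H}; {A}⁺ = {A} — none reach the full schema.
{A, D, E}⁺: DE→BFH adds B, F, H; BE→DGH adds G → {A, B, D, E, F, G, H}. Minimal: {D, E}⁺ = {B, D, E, F, G, H}; {A, E}⁺ = {A, E}; {A, D}⁺ = {A, D} — none reach the full schema.
{A, E, H}⁺: EH→DFG adds D, F, G; DE→BFH adds B → {A, B, D, E, F, G, H}. Minimal: {E, H}⁺ = {B, D, E, F, G, H}; {A, H}⁺ = {A, H}; {A, E}⁺ = {A, E} — none reach the full schema.
{A, G, H}⁺: GH→EF adds E, F; EH→DFG adds D; DE→BFH adds B → {A, B, D, E, F, G, H}. Minimal: {G, H}⁺ = {B, D, E, F, G, H}; {A, H}⁺ = {A, H}; {A, G}⁺ = {A, G} — none reach the full schema.
Any other superkey contains one of these as a subset, so there are no further candidate keys.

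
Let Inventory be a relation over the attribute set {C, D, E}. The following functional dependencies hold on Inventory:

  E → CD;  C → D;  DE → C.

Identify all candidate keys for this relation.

(E)

{E}⁺: E→CD adds C, D → {C, D, E}.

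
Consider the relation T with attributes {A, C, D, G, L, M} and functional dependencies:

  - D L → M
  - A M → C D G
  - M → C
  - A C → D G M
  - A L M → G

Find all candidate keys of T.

{A, C, L}⁺: AC→DGM adds D, G, M → {A, C, D, G, L, M}. Minimal: {C, L}⁺ = {C, L}; {A, L}⁺ = {A, L}; {A, C}⁺ = {A, C, D, G, M} — none reach the full schema.
{A, D, L}⁺: DL→M adds M; AM→CDG adds C, G → {A, C, D, G, L, M}. Minimal: {D, L}⁺ = {C, D, L, M}; {A, L}⁺ = {A, L}; {A, D}⁺ = {A, D} — none reach the full schema.
{A, L, M}⁺: AM→CDG adds C, D, G → {A, C, D, G, L, M}. Minimal: {L, M}⁺ = {C, L, M}; {A, M}⁺ = {A, C, D, G, M}; {A, L}⁺ = {A, L} — none reach the full schema.

(A, C, L), (A, D, L), (A, L, M)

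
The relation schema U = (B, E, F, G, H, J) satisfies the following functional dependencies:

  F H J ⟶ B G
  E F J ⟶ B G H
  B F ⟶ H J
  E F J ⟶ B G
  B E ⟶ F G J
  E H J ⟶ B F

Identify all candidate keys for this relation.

Attribute E never appears on the right-hand side of any dependency, so E must belong to every candidate key.
{E}⁺ = {E}, which is not all of the schema, so we must add further attributes.
{B, E}⁺: BE→FGJ adds F, G, J; EFJ→BGH adds H → {B, E, F, G, H, J}. Minimal: {E}⁺ = {E}; {B}⁺ = {B} — none reach the full schema.
{E, F, J}⁺: EFJ→BGH adds B, G, H → {B, E, F, G, H, J}. Minimal: {F, J}⁺ = {F, J}; {E, J}⁺ = {E, J}; {E, F}⁺ = {E, F} — none reach the full schema.
{E, H, J}⁺: EHJ→BF adds B, F; FHJ→BG adds G → {B, E, F, G, H, J}. Minimal: {H, J}⁺ = {H, J}; {E, J}⁺ = {E, J}; {E, H}⁺ = {E, H} — none reach the full schema.

BE, EFJ, EHJ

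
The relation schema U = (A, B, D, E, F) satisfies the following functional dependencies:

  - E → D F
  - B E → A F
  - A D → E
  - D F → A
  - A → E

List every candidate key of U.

AB, BE, BDF

Attribute B never appears on the right-hand side of any dependency, so B must belong to every candidate key.
{B}⁺ = {B}, which is not all of the schema, so we must add further attributes.
{A, B}⁺: A→E adds E; E→DF adds D, F → {A, B, D, E, F}. Minimal: {B}⁺ = {B}; {A}⁺ = {A, D, E, F} — none reach the full schema.
{B, E}⁺: E→DF adds D, F; BE→AF adds A → {A, B, D, E, F}. Minimal: {E}⁺ = {A, D, E, F}; {B}⁺ = {B} — none reach the full schema.
{B, D, F}⁺: DF→A adds A; A→E adds E → {A, B, D, E, F}. Minimal: {D, F}⁺ = {A, D, E, F}; {B, F}⁺ = {B, F}; {B, D}⁺ = {B, D} — none reach the full schema.
Any other superkey contains one of these as a subset, so there are no further candidate keys.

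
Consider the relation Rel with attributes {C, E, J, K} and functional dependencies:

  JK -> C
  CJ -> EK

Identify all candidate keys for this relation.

{C, J}, {J, K}

Attribute J never appears on the right-hand side of any dependency, so J must belong to every candidate key.
{J}⁺ = {J}, which is not all of the schema, so we must add further attributes.
{C, J}⁺: CJ→EK adds E, K → {C, E, J, K}. Minimal: {J}⁺ = {J}; {C}⁺ = {C} — none reach the full schema.
{J, K}⁺: JK→C adds C; CJ→EK adds E → {C, E, J, K}. Minimal: {K}⁺ = {K}; {J}⁺ = {J} — none reach the full schema.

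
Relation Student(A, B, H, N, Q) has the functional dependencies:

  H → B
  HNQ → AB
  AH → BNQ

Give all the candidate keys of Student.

Attribute H never appears on the right-hand side of any dependency, so H must belong to every candidate key.
{H}⁺ = {B, H}, which is not all of the schema, so we must add further attributes.
{A, H}⁺: H→B adds B; AH→BNQ adds N, Q → {A, B, H, N, Q}. Minimal: {H}⁺ = {B, H}; {A}⁺ = {A} — none reach the full schema.
{H, N, Q}⁺: H→B adds B; HNQ→AB adds A → {A, B, H, N, Q}. Minimal: {N, Q}⁺ = {N, Q}; {H, Q}⁺ = {B, H, Q}; {H, N}⁺ = {B, H, N} — none reach the full schema.

{A, H}; {H, N, Q}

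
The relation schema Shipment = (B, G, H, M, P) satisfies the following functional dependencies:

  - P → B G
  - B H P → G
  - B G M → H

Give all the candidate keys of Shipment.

Attributes M, P never appear on any right-hand side, so every candidate key must contain {M, P}.
{M, P}⁺ = {B, G, H, M, P}, which is all of the schema, so {M, P} is the only candidate key.

(M, P)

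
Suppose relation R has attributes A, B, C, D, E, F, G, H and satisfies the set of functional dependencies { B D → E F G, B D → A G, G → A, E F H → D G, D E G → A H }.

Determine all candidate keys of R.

Attributes B, C never appear on any right-hand side, so every candidate key must contain {B, C}.
{B, C}⁺ = {B, C}, which is not all of the schema, so we must add further attributes.
{B, C, D}⁺: BD→EFG adds E, F, G; BD→AG adds A; DEG→AH adds H → {A, B, C, D, E, F, G, H}. Minimal: {C, D}⁺ = {C, D}; {B, D}⁺ = {A, B, D, E, F, G, H}; {B, C}⁺ = {B, C} — none reach the full schema.
{B, C, E, F, H}⁺: EFH→DG adds D, G; DEG→AH adds A → {A, B, C, D, E, F, G, H}. Minimal: {C, E, F, H}⁺ = {A, C, D, E, F, G, H}; {B, E, F, H}⁺ = {A, B, D, E, F, G, H}; {B, C, F, H}⁺ = {B, C, F, H}; … — none reach the full schema.

{B, C, D}, {B, C, E, F, H}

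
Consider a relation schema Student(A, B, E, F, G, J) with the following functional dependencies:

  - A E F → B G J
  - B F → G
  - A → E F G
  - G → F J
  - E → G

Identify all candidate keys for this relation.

{A}

{A}⁺: A→EFG adds E, F, G; G→FJ adds J; AEF→BGJ adds B → {A, B, E, F, G, J}.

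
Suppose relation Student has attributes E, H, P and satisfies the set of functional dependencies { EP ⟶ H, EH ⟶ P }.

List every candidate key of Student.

{E, H}; {E, P}

Attribute E never appears on the right-hand side of any dependency, so E must belong to every candidate key.
{E}⁺ = {E}, which is not all of the schema, so we must add further attributes.
{E, H}⁺: EH→P adds P → {E, H, P}. Minimal: {H}⁺ = {H}; {E}⁺ = {E} — none reach the full schema.
{E, P}⁺: EP→H adds H → {E, H, P}. Minimal: {P}⁺ = {P}; {E}⁺ = {E} — none reach the full schema.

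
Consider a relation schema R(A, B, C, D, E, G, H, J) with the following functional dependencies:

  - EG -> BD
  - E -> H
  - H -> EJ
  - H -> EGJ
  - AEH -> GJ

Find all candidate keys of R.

{A, C, E}; {A, C, H}

Attributes A, C never appear on any right-hand side, so every candidate key must contain {A, C}.
{A, C}⁺ = {A, C}, which is not all of the schema, so we must add further attributes.
{A, C, E}⁺: E→H adds H; H→EJ adds J; H→EGJ adds G; EG→BD adds B, D → {A, B, C, D, E, G, H, J}. Minimal: {C, E}⁺ = {B, C, D, E, G, H, J}; {A, E}⁺ = {A, B, D, E, G, H, J}; {A, C}⁺ = {A, C} — none reach the full schema.
{A, C, H}⁺: H→EJ adds E, J; H→EGJ adds G; EG→BD adds B, D → {A, B, C, D, E, G, H, J}. Minimal: {C, H}⁺ = {B, C, D, E, G, H, J}; {A, H}⁺ = {A, B, D, E, G, H, J}; {A, C}⁺ = {A, C} — none reach the full schema.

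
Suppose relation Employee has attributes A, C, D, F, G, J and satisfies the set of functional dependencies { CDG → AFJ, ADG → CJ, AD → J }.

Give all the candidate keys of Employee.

{A, D, G}, {C, D, G}

Attributes D, G never appear on any right-hand side, so every candidate key must contain {D, G}.
{D, G}⁺ = {D, G}, which is not all of the schema, so we must add further attributes.
{A, D, G}⁺: ADG→CJ adds C, J; CDG→AFJ adds F → {A, C, D, F, G, J}. Minimal: {D, G}⁺ = {D, G}; {A, G}⁺ = {A, G}; {A, D}⁺ = {A, D, J} — none reach the full schema.
{C, D, G}⁺: CDG→AFJ adds A, F, J → {A, C, D, F, G, J}. Minimal: {D, G}⁺ = {D, G}; {C, G}⁺ = {C, G}; {C, D}⁺ = {C, D} — none reach the full schema.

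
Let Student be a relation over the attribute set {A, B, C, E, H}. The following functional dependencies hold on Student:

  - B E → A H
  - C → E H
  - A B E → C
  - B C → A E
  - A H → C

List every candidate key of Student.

Attribute B never appears on the right-hand side of any dependency, so B must belong to every candidate key.
{B}⁺ = {B}, which is not all of the schema, so we must add further attributes.
{B, C}⁺: C→EH adds E, H; BC→AE adds A → {A, B, C, E, H}. Minimal: {C}⁺ = {C, E, H}; {B}⁺ = {B} — none reach the full schema.
{B, E}⁺: BE→AH adds A, H; ABE→C adds C → {A, B, C, E, H}. Minimal: {E}⁺ = {E}; {B}⁺ = {B} — none reach the full schema.
{A, B, H}⁺: AH→C adds C; C→EH adds E → {A, B, C, E, H}. Minimal: {B, H}⁺ = {B, H}; {A, H}⁺ = {A, C, E, H}; {A, B}⁺ = {A, B} — none reach the full schema.
Any other superkey contains one of these as a subset, so there are no further candidate keys.

(B, C); (B, E); (A, B, H)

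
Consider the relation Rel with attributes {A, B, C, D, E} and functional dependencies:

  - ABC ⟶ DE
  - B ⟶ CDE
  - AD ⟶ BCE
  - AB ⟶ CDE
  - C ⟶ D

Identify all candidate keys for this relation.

Attribute A never appears on the right-hand side of any dependency, so A must belong to every candidate key.
{A}⁺ = {A}, which is not all of the schema, so we must add further attributes.
{A, B}⁺: B→CDE adds C, D, E → {A, B, C, D, E}. Minimal: {B}⁺ = {B, C, D, E}; {A}⁺ = {A} — none reach the full schema.
{A, C}⁺: C→D adds D; AD→BCE adds B, E → {A, B, C, D, E}. Minimal: {C}⁺ = {C, D}; {A}⁺ = {A} — none reach the full schema.
{A, D}⁺: AD→BCE adds B, C, E → {A, B, C, D, E}. Minimal: {D}⁺ = {D}; {A}⁺ = {A} — none reach the full schema.

{A, B}; {A, C}; {A, D}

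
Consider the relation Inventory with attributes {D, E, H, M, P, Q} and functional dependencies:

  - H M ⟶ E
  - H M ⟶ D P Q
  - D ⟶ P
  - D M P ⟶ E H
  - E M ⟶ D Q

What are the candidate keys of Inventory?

(D, M), (E, M), (H, M)

Attribute M never appears on the right-hand side of any dependency, so M must belong to every candidate key.
{M}⁺ = {M}, which is not all of the schema, so we must add further attributes.
{D, M}⁺: D→P adds P; DMP→EH adds E, H; EM→DQ adds Q → {D, E, H, M, P, Q}. Minimal: {M}⁺ = {M}; {D}⁺ = {D, P} — none reach the full schema.
{E, M}⁺: EM→DQ adds D, Q; D→P adds P; DMP→EH adds H → {D, E, H, M, P, Q}. Minimal: {M}⁺ = {M}; {E}⁺ = {E} — none reach the full schema.
{H, M}⁺: HM→E adds E; HM→DPQ adds D, P, Q → {D, E, H, M, P, Q}. Minimal: {M}⁺ = {M}; {H}⁺ = {H} — none reach the full schema.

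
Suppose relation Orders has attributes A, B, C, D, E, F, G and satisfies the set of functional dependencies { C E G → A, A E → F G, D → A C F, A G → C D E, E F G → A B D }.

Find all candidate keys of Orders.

{A, E}⁺: AE→FG adds F, G; AG→CDE adds C, D; EFG→ABD adds B → {A, B, C, D, E, F, G}. Minimal: {E}⁺ = {E}; {A}⁺ = {A} — none reach the full schema.
{A, G}⁺: AG→CDE adds C, D, E; AE→FG adds F; EFG→ABD adds B → {A, B, C, D, E, F, G}. Minimal: {G}⁺ = {G}; {A}⁺ = {A} — none reach the full schema.
{D, E}⁺: D→ACF adds A, C, F; AE→FG adds G; EFG→ABD adds B → {A, B, C, D, E, F, G}. Minimal: {E}⁺ = {E}; {D}⁺ = {A, C, D, F} — none reach the full schema.
{D, G}⁺: D→ACF adds A, C, F; AG→CDE adds E; EFG→ABD adds B → {A, B, C, D, E, F, G}. Minimal: {G}⁺ = {G}; {D}⁺ = {A, C, D, F} — none reach the full schema.
{C, E, G}⁺: CEG→A adds A; AE→FG adds F; AG→CDE adds D; EFG→ABD adds B → {A, B, C, D, E, F, G}. Minimal: {E, G}⁺ = {E, G}; {C, G}⁺ = {C, G}; {C, E}⁺ = {C, E} — none reach the full schema.
{E, F, G}⁺: EFG→ABD adds A, B, D; D→ACF adds C → {A, B, C, D, E, F, G}. Minimal: {F, G}⁺ = {F, G}; {E, G}⁺ = {E, G}; {E, F}⁺ = {E, F} — none reach the full schema.

(A, E), (A, G), (D, E), (D, G), (C, E, G), (E, F, G)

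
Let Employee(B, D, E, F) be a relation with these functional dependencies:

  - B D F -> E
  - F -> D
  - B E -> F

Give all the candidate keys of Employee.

{B, E}; {B, F}

Attribute B never appears on the right-hand side of any dependency, so B must belong to every candidate key.
{B}⁺ = {B}, which is not all of the schema, so we must add further attributes.
{B, E}⁺: BE→F adds F; F→D adds D → {B, D, E, F}.
{B, F}⁺: F→D adds D; BDF→E adds E → {B, D, E, F}.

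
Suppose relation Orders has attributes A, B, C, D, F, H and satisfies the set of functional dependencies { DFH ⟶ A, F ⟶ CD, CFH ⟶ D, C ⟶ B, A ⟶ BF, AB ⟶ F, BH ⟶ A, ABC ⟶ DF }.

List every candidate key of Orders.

{A, H}⁺: A→BF adds B, F; F→CD adds C, D → {A, B, C, D, F, H}. Minimal: {H}⁺ = {H}; {A}⁺ = {A, B, C, D, F} — none reach the full schema.
{B, H}⁺: BH→A adds A; A→BF adds F; F→CD adds C, D → {A, B, C, D, F, H}. Minimal: {H}⁺ = {H}; {B}⁺ = {B} — none reach the full schema.
{C, H}⁺: C→B adds B; BH→A adds A; ABC→DF adds D, F → {A, B, C, D, F, H}. Minimal: {H}⁺ = {H}; {C}⁺ = {B, C} — none reach the full schema.
{F, H}⁺: F→CD adds C, D; C→B adds B; BH→A adds A → {A, B, C, D, F, H}. Minimal: {H}⁺ = {H}; {F}⁺ = {B, C, D, F} — none reach the full schema.
Any other superkey contains one of these as a subset, so there are no further candidate keys.

(A, H), (B, H), (C, H), (F, H)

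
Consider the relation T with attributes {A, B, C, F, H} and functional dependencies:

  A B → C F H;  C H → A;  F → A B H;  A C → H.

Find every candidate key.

{F}⁺: F→ABH adds A, B, H; AB→CFH adds C → {A, B, C, F, H}.
{A, B}⁺: AB→CFH adds C, F, H → {A, B, C, F, H}.
{B, C, H}⁺: CH→A adds A; AB→CFH adds F → {A, B, C, F, H}.
Any other superkey contains one of these as a subset, so there are no further candidate keys.

(F), (A, B), (B, C, H)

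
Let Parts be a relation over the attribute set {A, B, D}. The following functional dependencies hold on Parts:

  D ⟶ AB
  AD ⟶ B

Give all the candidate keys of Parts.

D

Attribute D never appears on the right-hand side of any dependency, so D must belong to every candidate key.
{D}⁺ = {A, B, D}, which is all of the schema, so {D} is the only candidate key.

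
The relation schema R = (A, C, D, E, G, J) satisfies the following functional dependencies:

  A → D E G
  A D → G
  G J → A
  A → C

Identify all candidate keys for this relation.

(A, J), (G, J)

Attribute J never appears on the right-hand side of any dependency, so J must belong to every candidate key.
{J}⁺ = {J}, which is not all of the schema, so we must add further attributes.
{A, J}⁺: A→DEG adds D, E, G; A→C adds C → {A, C, D, E, G, J}. Minimal: {J}⁺ = {J}; {A}⁺ = {A, C, D, E, G} — none reach the full schema.
{G, J}⁺: GJ→A adds A; A→C adds C; A→DEG adds D, E → {A, C, D, E, G, J}. Minimal: {J}⁺ = {J}; {G}⁺ = {G} — none reach the full schema.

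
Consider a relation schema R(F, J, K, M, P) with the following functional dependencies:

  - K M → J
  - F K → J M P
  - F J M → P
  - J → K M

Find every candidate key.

{F, J}, {F, K}

Attribute F never appears on the right-hand side of any dependency, so F must belong to every candidate key.
{F}⁺ = {F}, which is not all of the schema, so we must add further attributes.
{F, J}⁺: J→KM adds K, M; FK→JMP adds P → {F, J, K, M, P}. Minimal: {J}⁺ = {J, K, M}; {F}⁺ = {F} — none reach the full schema.
{F, K}⁺: FK→JMP adds J, M, P → {F, J, K, M, P}. Minimal: {K}⁺ = {K}; {F}⁺ = {F} — none reach the full schema.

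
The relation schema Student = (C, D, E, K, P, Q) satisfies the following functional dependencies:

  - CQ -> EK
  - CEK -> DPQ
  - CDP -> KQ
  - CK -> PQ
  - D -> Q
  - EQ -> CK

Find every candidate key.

{C, D}, {C, K}, {C, Q}, {D, E}, {E, Q}

{C, D}⁺: D→Q adds Q; CQ→EK adds E, K; CEK→DPQ adds P → {C, D, E, K, P, Q}. Minimal: {D}⁺ = {D, Q}; {C}⁺ = {C} — none reach the full schema.
{C, K}⁺: CK→PQ adds P, Q; CQ→EK adds E; CEK→DPQ adds D → {C, D, E, K, P, Q}. Minimal: {K}⁺ = {K}; {C}⁺ = {C} — none reach the full schema.
{C, Q}⁺: CQ→EK adds E, K; CEK→DPQ adds D, P → {C, D, E, K, P, Q}. Minimal: {Q}⁺ = {Q}; {C}⁺ = {C} — none reach the full schema.
{D, E}⁺: D→Q adds Q; EQ→CK adds C, K; CEK→DPQ adds P → {C, D, E, K, P, Q}. Minimal: {E}⁺ = {E}; {D}⁺ = {D, Q} — none reach the full schema.
{E, Q}⁺: EQ→CK adds C, K; CEK→DPQ adds D, P → {C, D, E, K, P, Q}. Minimal: {Q}⁺ = {Q}; {E}⁺ = {E} — none reach the full schema.
Any other superkey contains one of these as a subset, so there are no further candidate keys.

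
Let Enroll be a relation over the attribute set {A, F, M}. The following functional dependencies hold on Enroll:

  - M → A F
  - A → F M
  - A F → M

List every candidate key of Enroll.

{A}⁺: A→FM adds F, M → {A, F, M}.
{M}⁺: M→AF adds A, F → {A, F, M}.

{A}; {M}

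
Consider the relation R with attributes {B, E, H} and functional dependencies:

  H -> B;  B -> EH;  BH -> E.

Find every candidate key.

{B}, {H}

{B}⁺: B→EH adds E, H → {B, E, H}.
{H}⁺: H→B adds B; B→EH adds E → {B, E, H}.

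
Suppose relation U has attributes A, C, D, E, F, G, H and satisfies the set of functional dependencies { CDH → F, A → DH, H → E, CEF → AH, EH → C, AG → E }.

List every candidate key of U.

{A, G}, {D, G, H}, {F, G, H}, {C, E, F, G}

{A, G}⁺: A→DH adds D, H; H→E adds E; EH→C adds C; CDH→F adds F → {A, C, D, E, F, G, H}.
{D, G, H}⁺: H→E adds E; EH→C adds C; CDH→F adds F; CEF→AH adds A → {A, C, D, E, F, G, H}.
{F, G, H}⁺: H→E adds E; EH→C adds C; CEF→AH adds A; A→DH adds D → {A, C, D, E, F, G, H}.
{C, E, F, G}⁺: CEF→AH adds A, H; A→DH adds D → {A, C, D, E, F, G, H}.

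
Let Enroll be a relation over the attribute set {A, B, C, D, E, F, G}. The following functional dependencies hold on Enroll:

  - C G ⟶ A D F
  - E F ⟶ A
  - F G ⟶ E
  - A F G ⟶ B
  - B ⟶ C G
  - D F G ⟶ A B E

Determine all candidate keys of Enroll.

(B); (C, G); (F, G)

{B}⁺: B→CG adds C, G; CG→ADF adds A, D, F; FG→E adds E → {A, B, C, D, E, F, G}.
{C, G}⁺: CG→ADF adds A, D, F; FG→E adds E; AFG→B adds B → {A, B, C, D, E, F, G}.
{F, G}⁺: FG→E adds E; EF→A adds A; AFG→B adds B; B→CG adds C; CG→ADF adds D → {A, B, C, D, E, F, G}.
Any other superkey contains one of these as a subset, so there are no further candidate keys.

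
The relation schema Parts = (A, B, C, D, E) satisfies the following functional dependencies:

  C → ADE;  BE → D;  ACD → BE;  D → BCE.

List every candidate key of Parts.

{C}⁺: C→ADE adds A, D, E; ACD→BE adds B → {A, B, C, D, E}.
{D}⁺: D→BCE adds B, C, E; C→ADE adds A → {A, B, C, D, E}.
{B, E}⁺: BE→D adds D; D→BCE adds C; C→ADE adds A → {A, B, C, D, E}. Minimal: {E}⁺ = {E}; {B}⁺ = {B} — none reach the full schema.

(C), (D), (B, E)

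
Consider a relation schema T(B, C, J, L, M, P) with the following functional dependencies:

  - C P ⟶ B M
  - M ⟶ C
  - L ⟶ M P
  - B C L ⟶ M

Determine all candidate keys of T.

JL

{J, L}⁺: L→MP adds M, P; M→C adds C; CP→BM adds B → {B, C, J, L, M, P}. Minimal: {L}⁺ = {B, C, L, M, P}; {J}⁺ = {J} — none reach the full schema.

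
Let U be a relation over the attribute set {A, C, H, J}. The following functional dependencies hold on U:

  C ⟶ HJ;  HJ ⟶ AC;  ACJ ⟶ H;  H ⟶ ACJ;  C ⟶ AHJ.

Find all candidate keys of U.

(C), (H)

{C}⁺: C→HJ adds H, J; HJ→AC adds A → {A, C, H, J}.
{H}⁺: H→ACJ adds A, C, J → {A, C, H, J}.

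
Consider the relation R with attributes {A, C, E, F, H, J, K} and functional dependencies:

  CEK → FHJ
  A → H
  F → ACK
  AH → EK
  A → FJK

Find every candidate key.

{A}⁺: A→H adds H; AH→EK adds E, K; A→FJK adds F, J; F→ACK adds C → {A, C, E, F, H, J, K}.
{F}⁺: F→ACK adds A, C, K; A→FJK adds J; A→H adds H; AH→EK adds E → {A, C, E, F, H, J, K}.
{C, E, K}⁺: CEK→FHJ adds F, H, J; F→ACK adds A → {A, C, E, F, H, J, K}.

(A); (F); (C, E, K)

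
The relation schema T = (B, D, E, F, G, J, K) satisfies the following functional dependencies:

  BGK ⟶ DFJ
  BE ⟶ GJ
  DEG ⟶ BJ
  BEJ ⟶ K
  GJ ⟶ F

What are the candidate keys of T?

Attribute E never appears on the right-hand side of any dependency, so E must belong to every candidate key.
{E}⁺ = {E}, which is not all of the schema, so we must add further attributes.
{B, E}⁺: BE→GJ adds G, J; BEJ→K adds K; GJ→F adds F; BGK→DFJ adds D → {B, D, E, F, G, J, K}.
{D, E, G}⁺: DEG→BJ adds B, J; BEJ→K adds K; GJ→F adds F → {B, D, E, F, G, J, K}.
Any other superkey contains one of these as a subset, so there are no further candidate keys.

{B, E}, {D, E, G}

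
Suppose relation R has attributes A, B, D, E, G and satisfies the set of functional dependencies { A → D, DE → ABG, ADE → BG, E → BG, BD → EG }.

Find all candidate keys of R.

{A, B}⁺: A→D adds D; BD→EG adds E, G → {A, B, D, E, G}. Minimal: {B}⁺ = {B}; {A}⁺ = {A, D} — none reach the full schema.
{A, E}⁺: A→D adds D; DE→ABG adds B, G → {A, B, D, E, G}. Minimal: {E}⁺ = {B, E, G}; {A}⁺ = {A, D} — none reach the full schema.
{B, D}⁺: BD→EG adds E, G; DE→ABG adds A → {A, B, D, E, G}. Minimal: {D}⁺ = {D}; {B}⁺ = {B} — none reach the full schema.
{D, E}⁺: DE→ABG adds A, B, G → {A, B, D, E, G}. Minimal: {E}⁺ = {B, E, G}; {D}⁺ = {D} — none reach the full schema.
Any other superkey contains one of these as a subset, so there are no further candidate keys.

{A, B}, {A, E}, {B, D}, {D, E}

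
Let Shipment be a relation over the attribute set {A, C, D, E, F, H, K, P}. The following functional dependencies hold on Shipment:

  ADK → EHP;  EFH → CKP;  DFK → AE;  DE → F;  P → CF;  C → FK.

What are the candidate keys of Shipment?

CD; DP; ADK; DEH; DEK; DFK

{C, D}⁺: C→FK adds F, K; DFK→AE adds A, E; ADK→EHP adds H, P → {A, C, D, E, F, H, K, P}. Minimal: {D}⁺ = {D}; {C}⁺ = {C, F, K} — none reach the full schema.
{D, P}⁺: P→CF adds C, F; C→FK adds K; DFK→AE adds A, E; ADK→EHP adds H → {A, C, D, E, F, H, K, P}. Minimal: {P}⁺ = {C, F, K, P}; {D}⁺ = {D} — none reach the full schema.
{A, D, K}⁺: ADK→EHP adds E, H, P; DE→F adds F; P→CF adds C → {A, C, D, E, F, H, K, P}. Minimal: {D, K}⁺ = {D, K}; {A, K}⁺ = {A, K}; {A, D}⁺ = {A, D} — none reach the full schema.
{D, E, H}⁺: DE→F adds F; EFH→CKP adds C, K, P; DFK→AE adds A → {A, C, D, E, F, H, K, P}. Minimal: {E, H}⁺ = {E, H}; {D, H}⁺ = {D, H}; {D, E}⁺ = {D, E, F} — none reach the full schema.
{D, E, K}⁺: DE→F adds F; DFK→AE adds A; ADK→EHP adds H, P; EFH→CKP adds C → {A, C, D, E, F, H, K, P}. Minimal: {E, K}⁺ = {E, K}; {D, K}⁺ = {D, K}; {D, E}⁺ = {D, E, F} — none reach the full schema.
{D, F, K}⁺: DFK→AE adds A, E; ADK→EHP adds H, P; EFH→CKP adds C → {A, C, D, E, F, H, K, P}. Minimal: {F, K}⁺ = {F, K}; {D, K}⁺ = {D, K}; {D, F}⁺ = {D, F} — none reach the full schema.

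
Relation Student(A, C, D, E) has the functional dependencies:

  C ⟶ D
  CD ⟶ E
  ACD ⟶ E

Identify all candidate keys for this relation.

{A, C}⁺: C→D adds D; CD→E adds E → {A, C, D, E}. Minimal: {C}⁺ = {C, D, E}; {A}⁺ = {A} — none reach the full schema.

(A, C)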